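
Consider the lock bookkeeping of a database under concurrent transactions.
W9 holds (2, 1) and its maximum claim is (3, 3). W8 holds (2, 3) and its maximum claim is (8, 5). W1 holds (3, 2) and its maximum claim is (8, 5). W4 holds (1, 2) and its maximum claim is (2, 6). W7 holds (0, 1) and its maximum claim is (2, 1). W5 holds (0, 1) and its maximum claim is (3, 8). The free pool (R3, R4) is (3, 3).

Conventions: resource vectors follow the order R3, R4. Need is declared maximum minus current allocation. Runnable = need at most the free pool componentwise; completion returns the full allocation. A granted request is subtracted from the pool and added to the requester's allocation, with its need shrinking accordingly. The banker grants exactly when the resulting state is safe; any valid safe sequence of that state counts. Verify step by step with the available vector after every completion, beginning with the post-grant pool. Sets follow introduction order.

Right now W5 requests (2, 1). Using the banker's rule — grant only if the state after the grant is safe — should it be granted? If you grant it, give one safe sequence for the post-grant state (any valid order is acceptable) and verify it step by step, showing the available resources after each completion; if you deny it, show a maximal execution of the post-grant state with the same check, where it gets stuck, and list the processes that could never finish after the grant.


GRANT: granting preserves safety; a valid post-grant sequence is W9, W7, W4, W5, W1, W8.
Key observation: the transfer keeps a workable pool ((1, 2)); W9 starts the safe sequence.
Verifying the post-grant state step by step:
  pool = (1, 2)
  W9: need (1, 2) fits (1, 2); releases (2, 1), pool now (3, 3)
  W7: need (2, 0) fits (3, 3); releases (0, 1), pool now (3, 4)
  W4: need (1, 4) fits (3, 4); releases (1, 2), pool now (4, 6)
  W5: need (1, 6) fits (4, 6); releases (2, 2), pool now (6, 8)
  W1: need (5, 3) fits (6, 8); releases (3, 2), pool now (9, 10)
  W8: need (6, 2) fits (9, 10); releases (2, 3), pool now (11, 13)


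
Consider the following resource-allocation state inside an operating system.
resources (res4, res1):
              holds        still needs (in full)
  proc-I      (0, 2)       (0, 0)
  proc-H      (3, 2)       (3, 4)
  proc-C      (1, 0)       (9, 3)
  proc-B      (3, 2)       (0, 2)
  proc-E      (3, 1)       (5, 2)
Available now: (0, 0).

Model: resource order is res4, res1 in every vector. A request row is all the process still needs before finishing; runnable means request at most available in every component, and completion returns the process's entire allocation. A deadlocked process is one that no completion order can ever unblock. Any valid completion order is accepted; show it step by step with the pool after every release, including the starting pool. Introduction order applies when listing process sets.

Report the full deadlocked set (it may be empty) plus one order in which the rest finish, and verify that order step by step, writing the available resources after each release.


The deadlocked set is empty.
Key observation: no deadlock: proc-I fits now, and the freed resources carry the rest through.
The rest can finish in the order proc-I, proc-B, proc-H, proc-E, proc-C. Check, step by step:
  pool = (0, 0)
  proc-I needs (0, 0) <= (0, 0) -> finishes; pool += (0, 2) = (0, 2)
  proc-B needs (0, 2) <= (0, 2) -> finishes; pool += (3, 2) = (3, 4)
  proc-H needs (3, 4) <= (3, 4) -> finishes; pool += (3, 2) = (6, 6)
  proc-E needs (5, 2) <= (6, 6) -> finishes; pool += (3, 1) = (9, 7)
  proc-C needs (9, 3) <= (9, 7) -> finishes; pool += (1, 0) = (10, 7)


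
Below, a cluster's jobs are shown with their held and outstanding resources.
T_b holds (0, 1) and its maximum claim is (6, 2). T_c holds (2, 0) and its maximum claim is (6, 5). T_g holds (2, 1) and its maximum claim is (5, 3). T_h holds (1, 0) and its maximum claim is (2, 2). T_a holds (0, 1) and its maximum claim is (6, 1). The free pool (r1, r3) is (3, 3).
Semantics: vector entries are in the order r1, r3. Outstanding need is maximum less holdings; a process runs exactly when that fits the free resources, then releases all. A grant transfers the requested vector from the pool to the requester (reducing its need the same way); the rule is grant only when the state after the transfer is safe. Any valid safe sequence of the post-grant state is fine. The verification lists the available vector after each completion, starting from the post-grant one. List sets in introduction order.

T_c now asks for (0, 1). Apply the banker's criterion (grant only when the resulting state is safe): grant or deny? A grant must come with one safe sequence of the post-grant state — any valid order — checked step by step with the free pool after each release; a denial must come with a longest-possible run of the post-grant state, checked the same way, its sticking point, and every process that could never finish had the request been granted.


GRANT — the state after the grant stays safe, e.g. via T_g, T_h, T_a, T_c, T_b.
Key observation: the grant leaves (3, 2) free — enough for T_g, whose release restarts the cascade.
Check on the post-grant state, step by step:
  pool = (3, 2)
  T_g needs (3, 2) <= (3, 2) -> finishes; pool += (2, 1) = (5, 3)
  T_h needs (1, 2) <= (5, 3) -> finishes; pool += (1, 0) = (6, 3)
  T_a needs (6, 0) <= (6, 3) -> finishes; pool += (0, 1) = (6, 4)
  T_c needs (4, 4) <= (6, 4) -> finishes; pool += (2, 1) = (8, 5)
  T_b needs (6, 1) <= (8, 5) -> finishes; pool += (0, 1) = (8, 6)


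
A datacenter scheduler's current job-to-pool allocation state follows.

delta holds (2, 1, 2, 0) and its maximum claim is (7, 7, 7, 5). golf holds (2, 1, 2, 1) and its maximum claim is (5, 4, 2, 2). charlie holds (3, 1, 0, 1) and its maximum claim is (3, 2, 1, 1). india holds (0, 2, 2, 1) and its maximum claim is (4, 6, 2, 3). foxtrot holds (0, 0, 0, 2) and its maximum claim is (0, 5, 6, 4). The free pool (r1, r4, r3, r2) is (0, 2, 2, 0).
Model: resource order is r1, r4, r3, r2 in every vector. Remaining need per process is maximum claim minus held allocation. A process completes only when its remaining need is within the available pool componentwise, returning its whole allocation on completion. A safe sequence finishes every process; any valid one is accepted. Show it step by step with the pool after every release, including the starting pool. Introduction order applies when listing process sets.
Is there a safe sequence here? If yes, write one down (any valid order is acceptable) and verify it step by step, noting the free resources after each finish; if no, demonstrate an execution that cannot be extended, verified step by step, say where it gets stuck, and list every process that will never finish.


SAFE. One safe sequence: charlie, golf, india, foxtrot, delta.
Key observation: golf marks the first exact bind of the order: its need (3, 3, 0, 1) fits the free (3, 3, 2, 1) with zero slack on a requested resource.
Check, step by step:
  pool = (0, 2, 2, 0)
  run charlie (needs (0, 1, 1, 0), free (0, 2, 2, 0)); after release of (3, 1, 0, 1) the pool is (3, 3, 2, 1)
  run golf (needs (3, 3, 0, 1), free (3, 3, 2, 1)); after release of (2, 1, 2, 1) the pool is (5, 4, 4, 2)
  run india (needs (4, 4, 0, 2), free (5, 4, 4, 2)); after release of (0, 2, 2, 1) the pool is (5, 6, 6, 3)
  run foxtrot (needs (0, 5, 6, 2), free (5, 6, 6, 3)); after release of (0, 0, 0, 2) the pool is (5, 6, 6, 5)
  run delta (needs (5, 6, 5, 5), free (5, 6, 6, 5)); after release of (2, 1, 2, 0) the pool is (7, 7, 8, 5)


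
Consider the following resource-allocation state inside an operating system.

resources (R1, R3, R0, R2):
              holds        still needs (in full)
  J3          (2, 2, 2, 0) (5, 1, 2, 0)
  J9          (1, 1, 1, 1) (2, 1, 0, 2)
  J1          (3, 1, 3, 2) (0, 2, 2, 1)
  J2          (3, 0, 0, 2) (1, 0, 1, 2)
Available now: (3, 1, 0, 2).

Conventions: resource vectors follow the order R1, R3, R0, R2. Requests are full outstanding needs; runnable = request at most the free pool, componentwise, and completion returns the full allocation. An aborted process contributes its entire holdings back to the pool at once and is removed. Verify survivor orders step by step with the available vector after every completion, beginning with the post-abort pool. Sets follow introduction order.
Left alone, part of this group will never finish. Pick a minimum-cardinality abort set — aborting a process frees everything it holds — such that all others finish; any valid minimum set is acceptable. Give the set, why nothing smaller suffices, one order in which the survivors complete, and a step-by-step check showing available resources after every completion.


Minimum abort set: J1.
Key observation: aborting J1 returns (3, 1, 3, 2), and J3 — hopeless before — runs at step 1 with the returned capacity in the pool.
Why nothing smaller works: aborting no one leaves the state deadlocked as given.
One survivor order: J3, J9, J2. Walking it through (post-abort pool first):
  pool = (6, 2, 3, 4)
  J3 needs (5, 1, 2, 0) <= (6, 2, 3, 4) -> finishes; pool += (2, 2, 2, 0) = (8, 4, 5, 4)
  J9 needs (2, 1, 0, 2) <= (8, 4, 5, 4) -> finishes; pool += (1, 1, 1, 1) = (9, 5, 6, 5)
  J2 needs (1, 0, 1, 2) <= (9, 5, 6, 5) -> finishes; pool += (3, 0, 0, 2) = (12, 5, 6, 7)


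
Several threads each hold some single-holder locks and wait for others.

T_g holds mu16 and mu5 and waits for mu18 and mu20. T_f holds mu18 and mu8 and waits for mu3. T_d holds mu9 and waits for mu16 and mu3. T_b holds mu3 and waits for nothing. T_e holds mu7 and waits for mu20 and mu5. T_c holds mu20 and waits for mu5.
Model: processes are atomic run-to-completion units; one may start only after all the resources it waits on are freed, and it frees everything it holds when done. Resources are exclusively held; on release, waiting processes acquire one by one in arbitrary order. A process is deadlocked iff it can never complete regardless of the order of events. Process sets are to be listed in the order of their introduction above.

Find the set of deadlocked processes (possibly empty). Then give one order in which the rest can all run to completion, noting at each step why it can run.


The deadlocked set is T_g, T_d, T_e and T_c.
Key observation: the cycle T_g -> T_c -> T_g can never break — each member waits on the next; T_d and T_e wait into the deadlock from upstream.
A valid finishing order for the others: T_b, T_f.
Check, step by step:
  T_b: no waits; runs immediately, freeing mu3
  T_f waits on mu3 — all released -> runs and releases mu18 and mu8


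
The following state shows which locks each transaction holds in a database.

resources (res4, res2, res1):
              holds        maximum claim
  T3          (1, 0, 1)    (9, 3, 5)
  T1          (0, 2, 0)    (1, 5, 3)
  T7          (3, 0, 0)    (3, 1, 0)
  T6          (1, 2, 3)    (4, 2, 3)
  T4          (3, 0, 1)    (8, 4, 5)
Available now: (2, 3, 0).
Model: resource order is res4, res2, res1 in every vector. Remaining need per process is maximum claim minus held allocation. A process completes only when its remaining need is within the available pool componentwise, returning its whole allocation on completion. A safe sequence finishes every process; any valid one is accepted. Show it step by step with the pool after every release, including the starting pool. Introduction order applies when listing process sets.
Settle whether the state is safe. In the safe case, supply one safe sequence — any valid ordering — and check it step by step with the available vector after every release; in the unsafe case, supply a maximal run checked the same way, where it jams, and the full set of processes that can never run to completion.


The state is UNSAFE.
Key observation: res1 is the bottleneck — with T7, T6, T1 done the pool holds (6, 7, 3), short of every remaining need.
Going as far as possible: T7, T6, T1; after that, nothing fits. Step-by-step check:
  pool = (2, 3, 0)
  T7: need (0, 1, 0) fits (2, 3, 0); releases (3, 0, 0), pool now (5, 3, 0)
  T6: need (3, 0, 0) fits (5, 3, 0); releases (1, 2, 3), pool now (6, 5, 3)
  T1: need (1, 3, 3) fits (6, 5, 3); releases (0, 2, 0), pool now (6, 7, 3)
  T3 still needs (8, 3, 4) but only (6, 7, 3) is free — short on res4 and res1
  T4 still needs (5, 4, 4) but only (6, 7, 3) is free — short on res1
Never able to finish: T3 and T4.


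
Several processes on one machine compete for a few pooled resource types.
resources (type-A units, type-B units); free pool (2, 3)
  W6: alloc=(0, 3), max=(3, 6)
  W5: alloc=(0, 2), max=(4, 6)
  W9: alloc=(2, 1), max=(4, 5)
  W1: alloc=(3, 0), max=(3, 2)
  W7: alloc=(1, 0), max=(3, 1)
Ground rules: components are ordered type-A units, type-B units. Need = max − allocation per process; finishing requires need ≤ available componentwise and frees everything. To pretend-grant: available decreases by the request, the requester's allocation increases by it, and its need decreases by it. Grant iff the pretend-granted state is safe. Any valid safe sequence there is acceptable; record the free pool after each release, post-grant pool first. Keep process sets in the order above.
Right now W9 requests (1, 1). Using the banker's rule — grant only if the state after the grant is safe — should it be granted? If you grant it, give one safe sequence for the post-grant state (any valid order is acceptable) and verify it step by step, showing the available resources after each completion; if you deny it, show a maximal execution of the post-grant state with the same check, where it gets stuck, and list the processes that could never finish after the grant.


DENY — the pretend-granted state is unsafe.
Key observation: type-B units is the bottleneck — with W1, W7 done the pool holds (5, 2), short of every remaining need.
Pretend the grant happened; the run W1, W7 goes as far as possible. Verifying each step:
  pool = (1, 2)
  W1: need (0, 2) fits (1, 2); releases (3, 0), pool now (4, 2)
  W7: need (2, 1) fits (4, 2); releases (1, 0), pool now (5, 2)
  W6 still needs (3, 3) but only (5, 2) is free — short on type-B units
  W5 still needs (4, 4) but only (5, 2) is free — short on type-B units
  W9 still needs (1, 3) but only (5, 2) is free — short on type-B units
Post-grant, the permanently blocked set is W6, W5 and W9.


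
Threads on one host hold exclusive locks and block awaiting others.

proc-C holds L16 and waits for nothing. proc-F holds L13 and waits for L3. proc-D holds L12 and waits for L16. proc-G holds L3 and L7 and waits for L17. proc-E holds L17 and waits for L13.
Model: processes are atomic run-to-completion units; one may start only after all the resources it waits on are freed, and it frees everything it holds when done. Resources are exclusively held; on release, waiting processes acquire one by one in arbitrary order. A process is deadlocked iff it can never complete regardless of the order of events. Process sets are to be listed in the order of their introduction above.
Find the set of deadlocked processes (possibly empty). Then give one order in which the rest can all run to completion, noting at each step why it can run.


Deadlocked set: proc-F, proc-G and proc-E.
Key observation: the waits loop around proc-F -> proc-G -> proc-E -> proc-F with no way out; no other process is dragged down with it.
One completion order for the rest: proc-C, proc-D.
Walking it through:
  proc-C: no waits; runs immediately, freeing L16
  proc-D: everything it awaited (L16) is free; runs, freeing L12


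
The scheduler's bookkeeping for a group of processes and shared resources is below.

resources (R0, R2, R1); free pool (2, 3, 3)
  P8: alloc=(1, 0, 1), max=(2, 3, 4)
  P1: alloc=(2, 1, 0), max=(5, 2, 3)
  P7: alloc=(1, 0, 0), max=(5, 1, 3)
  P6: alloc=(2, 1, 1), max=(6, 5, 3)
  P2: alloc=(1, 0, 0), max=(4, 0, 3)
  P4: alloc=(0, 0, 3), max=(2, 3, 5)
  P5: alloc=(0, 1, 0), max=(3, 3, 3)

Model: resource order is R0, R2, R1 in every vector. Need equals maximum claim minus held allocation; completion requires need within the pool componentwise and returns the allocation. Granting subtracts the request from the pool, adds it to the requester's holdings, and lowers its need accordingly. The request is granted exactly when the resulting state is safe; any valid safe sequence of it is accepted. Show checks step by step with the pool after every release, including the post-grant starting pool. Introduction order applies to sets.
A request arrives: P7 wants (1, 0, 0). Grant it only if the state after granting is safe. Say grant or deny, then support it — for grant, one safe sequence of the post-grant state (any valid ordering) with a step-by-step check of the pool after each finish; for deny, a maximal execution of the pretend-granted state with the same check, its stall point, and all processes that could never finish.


DENY. Granting would leave the state unsafe.
Key observation: R0 is the bottleneck — with P8, P4 done the pool holds (2, 3, 7), short of every remaining need.
After a pretend grant, a maximal execution: P8, P4 — then nothing else fits. Check, step by step:
  pool = (1, 3, 3)
  P8 needs (1, 3, 3) <= (1, 3, 3) -> finishes; pool += (1, 0, 1) = (2, 3, 4)
  P4 needs (2, 3, 2) <= (2, 3, 4) -> finishes; pool += (0, 0, 3) = (2, 3, 7)
  P1 cannot run: need (3, 1, 3) vs free (2, 3, 7) (insufficient R0)
  P7 cannot run: need (3, 1, 3) vs free (2, 3, 7) (insufficient R0)
  P6 cannot run: need (4, 4, 2) vs free (2, 3, 7) (insufficient R0 and R2)
  P2 cannot run: need (3, 0, 3) vs free (2, 3, 7) (insufficient R0)
  P5 cannot run: need (3, 2, 3) vs free (2, 3, 7) (insufficient R0)
Had the request been granted, P1, P7, P6, P2 and P5 could never finish.


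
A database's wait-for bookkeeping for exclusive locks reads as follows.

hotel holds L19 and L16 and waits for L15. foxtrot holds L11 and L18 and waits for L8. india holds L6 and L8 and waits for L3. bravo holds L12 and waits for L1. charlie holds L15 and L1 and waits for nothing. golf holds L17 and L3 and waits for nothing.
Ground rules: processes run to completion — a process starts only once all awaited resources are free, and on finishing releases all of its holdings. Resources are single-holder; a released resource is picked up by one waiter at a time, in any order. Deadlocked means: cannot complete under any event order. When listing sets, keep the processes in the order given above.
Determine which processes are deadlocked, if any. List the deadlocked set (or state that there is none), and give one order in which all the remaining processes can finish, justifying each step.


The deadlocked set is empty.
Key observation: the wait graph is acyclic; completion cascades from the unblocked processes through everyone else.
The rest can finish in the order golf, charlie, india, bravo, foxtrot, hotel.
Verifying each step:
  golf waits on nothing -> runs at once and releases L17 and L3
  charlie waits on nothing -> runs at once and releases L15 and L1
  india: everything it awaited (L3) is free; runs, freeing L6 and L8
  bravo: everything it awaited (L1) is free; runs, freeing L12
  foxtrot: everything it awaited (L8) is free; runs, freeing L11 and L18
  hotel: everything it awaited (L15) is free; runs, freeing L19 and L16


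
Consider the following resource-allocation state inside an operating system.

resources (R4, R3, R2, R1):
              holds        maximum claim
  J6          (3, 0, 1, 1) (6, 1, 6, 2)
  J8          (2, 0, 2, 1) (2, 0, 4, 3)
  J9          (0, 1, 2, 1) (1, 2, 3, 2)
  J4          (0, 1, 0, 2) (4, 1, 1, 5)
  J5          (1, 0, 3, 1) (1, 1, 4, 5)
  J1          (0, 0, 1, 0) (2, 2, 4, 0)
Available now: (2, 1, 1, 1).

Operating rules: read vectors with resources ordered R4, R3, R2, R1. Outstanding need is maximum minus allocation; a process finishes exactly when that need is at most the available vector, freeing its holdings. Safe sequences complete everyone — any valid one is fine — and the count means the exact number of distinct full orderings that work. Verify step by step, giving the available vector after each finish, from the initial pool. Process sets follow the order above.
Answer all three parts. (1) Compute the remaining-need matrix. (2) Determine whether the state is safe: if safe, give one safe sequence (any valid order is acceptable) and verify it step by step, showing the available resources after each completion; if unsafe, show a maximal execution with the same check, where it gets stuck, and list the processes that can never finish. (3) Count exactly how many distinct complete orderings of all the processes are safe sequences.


(1) Need matrix, components ordered R4, R3, R2, R1:
  J6: (3, 1, 5, 1)
  J8: (0, 0, 2, 2)
  J9: (1, 1, 1, 1)
  J4: (4, 0, 1, 3)
  J5: (0, 1, 1, 4)
  J1: (2, 2, 3, 0)
(2) SAFE. One safe sequence: J9, J8, J1, J4, J6, J5.
Key observation: reading the order forward, J9 is the first process whose need (1, 1, 1, 1) meets the free pool (2, 1, 1, 1) exactly on a resource it requests.
Verifying each step:
  pool = (2, 1, 1, 1)
  run J9 (needs (1, 1, 1, 1), free (2, 1, 1, 1)); after release of (0, 1, 2, 1) the pool is (2, 2, 3, 2)
  run J8 (needs (0, 0, 2, 2), free (2, 2, 3, 2)); after release of (2, 0, 2, 1) the pool is (4, 2, 5, 3)
  run J1 (needs (2, 2, 3, 0), free (4, 2, 5, 3)); after release of (0, 0, 1, 0) the pool is (4, 2, 6, 3)
  run J4 (needs (4, 0, 1, 3), free (4, 2, 6, 3)); after release of (0, 1, 0, 2) the pool is (4, 3, 6, 5)
  run J6 (needs (3, 1, 5, 1), free (4, 3, 6, 5)); after release of (3, 0, 1, 1) the pool is (7, 3, 7, 6)
  run J5 (needs (0, 1, 1, 4), free (7, 3, 7, 6)); after release of (1, 0, 3, 1) the pool is (8, 3, 10, 7)
(3) Precisely 20 of the possible complete orderings are safe sequences.


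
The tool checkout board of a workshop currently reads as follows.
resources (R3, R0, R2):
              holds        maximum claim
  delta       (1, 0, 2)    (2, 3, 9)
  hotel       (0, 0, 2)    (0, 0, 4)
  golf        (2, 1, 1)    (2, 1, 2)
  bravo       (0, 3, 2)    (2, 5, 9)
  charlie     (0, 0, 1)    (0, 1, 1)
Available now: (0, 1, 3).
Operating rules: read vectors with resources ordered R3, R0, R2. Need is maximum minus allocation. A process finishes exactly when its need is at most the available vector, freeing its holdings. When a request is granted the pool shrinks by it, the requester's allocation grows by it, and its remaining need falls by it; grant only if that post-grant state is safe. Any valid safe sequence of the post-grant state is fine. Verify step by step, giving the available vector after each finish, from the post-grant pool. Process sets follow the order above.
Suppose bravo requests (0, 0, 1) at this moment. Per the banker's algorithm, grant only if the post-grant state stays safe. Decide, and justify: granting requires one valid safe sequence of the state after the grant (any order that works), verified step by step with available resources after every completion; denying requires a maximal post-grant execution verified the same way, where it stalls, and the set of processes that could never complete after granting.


GRANT. The post-grant state is safe; one safe sequence: charlie, hotel, golf, bravo, delta.
Key observation: granting shrinks the pool to (0, 1, 2), yet charlie still fits and the chain goes through.
Step-by-step check of the post-grant state:
  pool = (0, 1, 2)
  run charlie (needs (0, 1, 0), free (0, 1, 2)); after release of (0, 0, 1) the pool is (0, 1, 3)
  run hotel (needs (0, 0, 2), free (0, 1, 3)); after release of (0, 0, 2) the pool is (0, 1, 5)
  run golf (needs (0, 0, 1), free (0, 1, 5)); after release of (2, 1, 1) the pool is (2, 2, 6)
  run bravo (needs (2, 2, 6), free (2, 2, 6)); after release of (0, 3, 3) the pool is (2, 5, 9)
  run delta (needs (1, 3, 7), free (2, 5, 9)); after release of (1, 0, 2) the pool is (3, 5, 11)


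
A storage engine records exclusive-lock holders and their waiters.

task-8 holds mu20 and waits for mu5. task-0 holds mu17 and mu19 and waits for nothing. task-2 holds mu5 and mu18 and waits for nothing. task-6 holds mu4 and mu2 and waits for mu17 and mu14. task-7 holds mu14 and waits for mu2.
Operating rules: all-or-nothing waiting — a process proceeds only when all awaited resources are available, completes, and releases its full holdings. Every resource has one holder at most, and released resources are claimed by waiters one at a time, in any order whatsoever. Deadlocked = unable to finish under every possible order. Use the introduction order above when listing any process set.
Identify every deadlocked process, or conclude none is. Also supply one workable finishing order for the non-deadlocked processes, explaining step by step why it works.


Deadlocked: task-6 and task-7.
Key observation: the waits loop around task-6 -> task-7 -> task-6 with no way out; no other process is dragged down with it.
A valid finishing order for the others: task-0, task-2, task-8.
Step-by-step check:
  run task-0 (it waits on nothing); releases mu17 and mu19
  run task-2 (it waits on nothing); releases mu5 and mu18
  task-8: everything it awaited (mu5) is free; runs, freeing mu20


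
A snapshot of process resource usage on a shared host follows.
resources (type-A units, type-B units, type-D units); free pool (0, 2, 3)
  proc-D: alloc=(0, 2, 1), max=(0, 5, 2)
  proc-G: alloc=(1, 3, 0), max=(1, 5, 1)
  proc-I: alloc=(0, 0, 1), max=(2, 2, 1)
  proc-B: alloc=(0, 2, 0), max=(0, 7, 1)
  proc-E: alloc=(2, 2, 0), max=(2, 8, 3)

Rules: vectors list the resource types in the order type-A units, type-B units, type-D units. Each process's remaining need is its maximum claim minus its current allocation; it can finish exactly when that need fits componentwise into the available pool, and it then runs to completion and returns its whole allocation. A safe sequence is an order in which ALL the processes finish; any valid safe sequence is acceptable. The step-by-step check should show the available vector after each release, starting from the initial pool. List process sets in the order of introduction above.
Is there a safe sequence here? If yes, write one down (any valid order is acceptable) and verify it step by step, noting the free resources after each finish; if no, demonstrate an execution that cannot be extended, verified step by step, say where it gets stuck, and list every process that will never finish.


The state is SAFE; one workable sequence: proc-G, proc-B, proc-D, proc-E, proc-I.
Key observation: the first exact fit in this order is proc-G — it needs (0, 2, 1) with (0, 2, 3) free, meeting a requested resource to the last unit.
Step-by-step check:
  pool = (0, 2, 3)
  proc-G: need (0, 2, 1) fits (0, 2, 3); releases (1, 3, 0), pool now (1, 5, 3)
  proc-B: need (0, 5, 1) fits (1, 5, 3); releases (0, 2, 0), pool now (1, 7, 3)
  proc-D: need (0, 3, 1) fits (1, 7, 3); releases (0, 2, 1), pool now (1, 9, 4)
  proc-E: need (0, 6, 3) fits (1, 9, 4); releases (2, 2, 0), pool now (3, 11, 4)
  proc-I: need (2, 2, 0) fits (3, 11, 4); releases (0, 0, 1), pool now (3, 11, 5)


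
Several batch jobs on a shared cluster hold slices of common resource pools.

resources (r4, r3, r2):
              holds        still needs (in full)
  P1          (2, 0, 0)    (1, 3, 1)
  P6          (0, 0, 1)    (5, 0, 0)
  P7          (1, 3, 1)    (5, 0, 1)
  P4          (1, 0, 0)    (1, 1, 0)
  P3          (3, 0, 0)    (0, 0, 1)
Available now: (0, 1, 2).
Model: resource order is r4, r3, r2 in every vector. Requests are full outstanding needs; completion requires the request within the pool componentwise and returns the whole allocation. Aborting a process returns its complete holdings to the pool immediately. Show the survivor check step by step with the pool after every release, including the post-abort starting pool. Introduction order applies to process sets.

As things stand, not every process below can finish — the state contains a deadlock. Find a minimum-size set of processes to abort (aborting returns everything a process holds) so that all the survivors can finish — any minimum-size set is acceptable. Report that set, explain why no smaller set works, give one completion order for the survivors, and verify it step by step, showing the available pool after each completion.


The answer: abort P7.
Key observation: aborting P7 returns (1, 3, 1), and P1 — hopeless before — runs at step 1 with the returned capacity in the pool.
Why nothing smaller works: aborting no one leaves the state deadlocked as given.
The survivors complete as P1, P3, P4, P6. Verifying each step (starting from the post-abort pool):
  pool = (1, 4, 3)
  P1 needs (1, 3, 1) <= (1, 4, 3) -> finishes; pool += (2, 0, 0) = (3, 4, 3)
  P3 needs (0, 0, 1) <= (3, 4, 3) -> finishes; pool += (3, 0, 0) = (6, 4, 3)
  P4 needs (1, 1, 0) <= (6, 4, 3) -> finishes; pool += (1, 0, 0) = (7, 4, 3)
  P6 needs (5, 0, 0) <= (7, 4, 3) -> finishes; pool += (0, 0, 1) = (7, 4, 4)


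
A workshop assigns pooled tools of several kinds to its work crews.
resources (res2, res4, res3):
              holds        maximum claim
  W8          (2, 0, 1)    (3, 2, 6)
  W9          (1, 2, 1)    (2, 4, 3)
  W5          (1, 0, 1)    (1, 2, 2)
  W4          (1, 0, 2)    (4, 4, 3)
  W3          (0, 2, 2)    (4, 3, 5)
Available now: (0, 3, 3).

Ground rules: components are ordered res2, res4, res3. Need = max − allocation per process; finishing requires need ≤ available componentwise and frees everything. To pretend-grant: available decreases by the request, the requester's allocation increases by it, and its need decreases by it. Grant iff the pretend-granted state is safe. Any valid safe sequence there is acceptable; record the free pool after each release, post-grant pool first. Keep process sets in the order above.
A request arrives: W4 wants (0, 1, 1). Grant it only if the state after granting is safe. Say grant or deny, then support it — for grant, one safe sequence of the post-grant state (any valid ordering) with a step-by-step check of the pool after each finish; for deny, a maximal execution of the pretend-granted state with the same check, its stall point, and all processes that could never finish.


DENY. Granting would leave the state unsafe.
Key observation: after W5, W9 the pool peaks at (2, 4, 4), and each blocked process is short somewhere: W8 on res3; W4 on res2; W3 on res2.
After a pretend grant, a maximal execution: W5, W9 — then nothing else fits. Walking it through:
  pool = (0, 2, 2)
  W5: need (0, 2, 1) fits (0, 2, 2); releases (1, 0, 1), pool now (1, 2, 3)
  W9: need (1, 2, 2) fits (1, 2, 3); releases (1, 2, 1), pool now (2, 4, 4)
  blocked: W8 wants (1, 2, 5), pool (2, 4, 4) — not enough res3
  blocked: W4 wants (3, 3, 0), pool (2, 4, 4) — not enough res2
  blocked: W3 wants (4, 1, 3), pool (2, 4, 4) — not enough res2
Processes that could never finish after the grant: W8, W4 and W3.


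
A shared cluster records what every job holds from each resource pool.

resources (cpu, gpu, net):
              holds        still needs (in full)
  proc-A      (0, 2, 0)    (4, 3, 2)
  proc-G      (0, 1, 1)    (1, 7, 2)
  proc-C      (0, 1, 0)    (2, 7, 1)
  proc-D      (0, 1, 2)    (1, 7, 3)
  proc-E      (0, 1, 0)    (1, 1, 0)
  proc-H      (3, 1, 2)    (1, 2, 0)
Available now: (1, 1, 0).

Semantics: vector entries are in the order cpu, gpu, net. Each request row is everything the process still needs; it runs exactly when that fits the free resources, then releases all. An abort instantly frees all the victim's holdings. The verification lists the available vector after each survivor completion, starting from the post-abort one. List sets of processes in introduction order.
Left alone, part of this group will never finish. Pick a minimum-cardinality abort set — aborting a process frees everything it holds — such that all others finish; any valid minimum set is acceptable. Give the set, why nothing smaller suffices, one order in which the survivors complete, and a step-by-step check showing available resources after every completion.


Minimum abort set: proc-G and proc-C.
Key observation: the deadlocked proc-D becomes finishable only because proc-G and proc-C released (0, 2, 1); it completes at step 4 below.
Why nothing smaller works — every single abort fails: proc-A alone leaves proc-G blocked (short on gpu); proc-G alone leaves proc-C blocked (short on gpu); proc-C alone leaves proc-G blocked (short on gpu); proc-D alone leaves proc-G blocked (short on gpu); proc-E alone leaves proc-G blocked (short on gpu); proc-H alone leaves proc-G blocked (short on gpu).
One survivor order: proc-H, proc-E, proc-A, proc-D. Step-by-step check (post-abort pool first):
  pool = (1, 3, 1)
  proc-H needs (1, 2, 0) <= (1, 3, 1) -> finishes; pool += (3, 1, 2) = (4, 4, 3)
  proc-E needs (1, 1, 0) <= (4, 4, 3) -> finishes; pool += (0, 1, 0) = (4, 5, 3)
  proc-A needs (4, 3, 2) <= (4, 5, 3) -> finishes; pool += (0, 2, 0) = (4, 7, 3)
  proc-D needs (1, 7, 3) <= (4, 7, 3) -> finishes; pool += (0, 1, 2) = (4, 8, 5)


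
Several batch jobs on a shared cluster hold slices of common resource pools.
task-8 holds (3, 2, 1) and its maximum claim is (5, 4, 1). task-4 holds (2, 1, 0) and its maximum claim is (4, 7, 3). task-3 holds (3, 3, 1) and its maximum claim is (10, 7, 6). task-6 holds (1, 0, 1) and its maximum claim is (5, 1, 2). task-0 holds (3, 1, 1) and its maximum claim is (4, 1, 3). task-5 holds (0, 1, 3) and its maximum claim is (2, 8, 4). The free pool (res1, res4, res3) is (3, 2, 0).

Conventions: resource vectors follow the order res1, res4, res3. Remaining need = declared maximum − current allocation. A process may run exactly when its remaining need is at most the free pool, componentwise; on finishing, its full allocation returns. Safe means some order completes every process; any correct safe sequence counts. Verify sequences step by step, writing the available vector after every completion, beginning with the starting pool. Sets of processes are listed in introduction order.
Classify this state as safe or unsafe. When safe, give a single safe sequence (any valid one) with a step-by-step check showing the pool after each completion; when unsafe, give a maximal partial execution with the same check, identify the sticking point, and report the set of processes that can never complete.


UNSAFE.
Key observation: after task-8, task-6, task-0 the pool peaks at (10, 5, 3), and each blocked process is short somewhere: task-4 on res4; task-3 on res3; task-5 on res4.
Going as far as possible: task-8, task-6, task-0; after that, nothing fits. Step-by-step check:
  pool = (3, 2, 0)
  task-8: need (2, 2, 0) fits (3, 2, 0); releases (3, 2, 1), pool now (6, 4, 1)
  task-6: need (4, 1, 1) fits (6, 4, 1); releases (1, 0, 1), pool now (7, 4, 2)
  task-0: need (1, 0, 2) fits (7, 4, 2); releases (3, 1, 1), pool now (10, 5, 3)
  task-4 cannot run: need (2, 6, 3) vs free (10, 5, 3) (insufficient res4)
  task-3 cannot run: need (7, 4, 5) vs free (10, 5, 3) (insufficient res3)
  task-5 cannot run: need (2, 7, 1) vs free (10, 5, 3) (insufficient res4)
Permanently blocked: task-4, task-3 and task-5.


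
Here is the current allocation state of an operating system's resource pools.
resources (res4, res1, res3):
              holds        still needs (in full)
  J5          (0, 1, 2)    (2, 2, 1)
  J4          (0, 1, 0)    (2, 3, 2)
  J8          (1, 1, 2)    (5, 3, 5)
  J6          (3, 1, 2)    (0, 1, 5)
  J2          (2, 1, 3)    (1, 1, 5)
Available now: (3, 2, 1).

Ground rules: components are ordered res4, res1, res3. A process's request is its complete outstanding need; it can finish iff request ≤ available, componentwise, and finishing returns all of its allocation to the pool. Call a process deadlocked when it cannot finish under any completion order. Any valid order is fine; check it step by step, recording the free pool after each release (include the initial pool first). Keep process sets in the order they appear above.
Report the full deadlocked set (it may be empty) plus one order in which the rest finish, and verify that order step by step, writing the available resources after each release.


Deadlocked set: J8, J6 and J2.
Key observation: once J5, J4 finish, the pool peaks at (3, 4, 3) — and every remaining process still needs more res3 than that.
A valid finishing order for the others: J5, J4. Step-by-step check:
  pool = (3, 2, 1)
  J5 needs (2, 2, 1) <= (3, 2, 1) -> finishes; pool += (0, 1, 2) = (3, 3, 3)
  J4 needs (2, 3, 2) <= (3, 3, 3) -> finishes; pool += (0, 1, 0) = (3, 4, 3)
The blocked processes can never fit:
  blocked: J8 wants (5, 3, 5), pool (3, 4, 3) — not enough res4 and res3
  blocked: J6 wants (0, 1, 5), pool (3, 4, 3) — not enough res3
  blocked: J2 wants (1, 1, 5), pool (3, 4, 3) — not enough res3


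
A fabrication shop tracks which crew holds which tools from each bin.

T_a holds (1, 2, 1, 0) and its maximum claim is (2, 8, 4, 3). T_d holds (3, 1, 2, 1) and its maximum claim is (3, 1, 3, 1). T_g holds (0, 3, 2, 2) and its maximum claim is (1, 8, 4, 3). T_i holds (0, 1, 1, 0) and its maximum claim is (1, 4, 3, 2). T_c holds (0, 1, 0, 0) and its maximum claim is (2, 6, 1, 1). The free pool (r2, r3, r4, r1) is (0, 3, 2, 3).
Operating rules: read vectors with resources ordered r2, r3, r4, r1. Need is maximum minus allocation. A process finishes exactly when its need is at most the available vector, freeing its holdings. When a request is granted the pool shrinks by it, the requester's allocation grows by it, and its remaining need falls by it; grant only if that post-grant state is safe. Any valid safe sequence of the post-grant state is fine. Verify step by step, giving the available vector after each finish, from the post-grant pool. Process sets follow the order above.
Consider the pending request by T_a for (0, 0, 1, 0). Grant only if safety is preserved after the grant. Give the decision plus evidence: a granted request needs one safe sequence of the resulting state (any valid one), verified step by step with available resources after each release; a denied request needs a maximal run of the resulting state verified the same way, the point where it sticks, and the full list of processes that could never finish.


GRANT: granting preserves safety; a valid post-grant sequence is T_d, T_i, T_c, T_g, T_a.
Key observation: post-grant, (0, 3, 1, 3) remains, and an order beginning with T_d completes everyone.
Step-by-step check of the post-grant state:
  pool = (0, 3, 1, 3)
  run T_d (needs (0, 0, 1, 0), free (0, 3, 1, 3)); after release of (3, 1, 2, 1) the pool is (3, 4, 3, 4)
  run T_i (needs (1, 3, 2, 2), free (3, 4, 3, 4)); after release of (0, 1, 1, 0) the pool is (3, 5, 4, 4)
  run T_c (needs (2, 5, 1, 1), free (3, 5, 4, 4)); after release of (0, 1, 0, 0) the pool is (3, 6, 4, 4)
  run T_g (needs (1, 5, 2, 1), free (3, 6, 4, 4)); after release of (0, 3, 2, 2) the pool is (3, 9, 6, 6)
  run T_a (needs (1, 6, 2, 3), free (3, 9, 6, 6)); after release of (1, 2, 2, 0) the pool is (4, 11, 8, 6)


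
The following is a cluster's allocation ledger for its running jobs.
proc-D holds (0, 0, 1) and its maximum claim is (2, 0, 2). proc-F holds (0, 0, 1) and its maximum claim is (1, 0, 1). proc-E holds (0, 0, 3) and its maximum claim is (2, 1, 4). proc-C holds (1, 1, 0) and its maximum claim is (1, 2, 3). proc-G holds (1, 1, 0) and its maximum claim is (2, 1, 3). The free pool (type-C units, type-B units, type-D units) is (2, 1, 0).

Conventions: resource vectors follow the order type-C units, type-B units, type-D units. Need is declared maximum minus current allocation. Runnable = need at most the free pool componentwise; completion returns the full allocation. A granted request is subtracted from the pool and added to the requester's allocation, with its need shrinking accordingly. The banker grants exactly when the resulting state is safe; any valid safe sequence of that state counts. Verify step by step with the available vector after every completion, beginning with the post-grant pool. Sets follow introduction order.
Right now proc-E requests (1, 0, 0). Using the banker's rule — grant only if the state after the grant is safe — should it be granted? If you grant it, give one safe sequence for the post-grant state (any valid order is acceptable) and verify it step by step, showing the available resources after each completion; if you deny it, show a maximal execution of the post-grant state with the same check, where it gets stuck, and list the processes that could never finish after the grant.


GRANT — the state after the grant stays safe, e.g. via proc-F, proc-E, proc-D, proc-G, proc-C.
Key observation: post-grant, (1, 1, 0) remains, and an order beginning with proc-F completes everyone.
Step-by-step check of the post-grant state:
  pool = (1, 1, 0)
  run proc-F (needs (1, 0, 0), free (1, 1, 0)); after release of (0, 0, 1) the pool is (1, 1, 1)
  run proc-E (needs (1, 1, 1), free (1, 1, 1)); after release of (1, 0, 3) the pool is (2, 1, 4)
  run proc-D (needs (2, 0, 1), free (2, 1, 4)); after release of (0, 0, 1) the pool is (2, 1, 5)
  run proc-G (needs (1, 0, 3), free (2, 1, 5)); after release of (1, 1, 0) the pool is (3, 2, 5)
  run proc-C (needs (0, 1, 3), free (3, 2, 5)); after release of (1, 1, 0) the pool is (4, 3, 5)
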